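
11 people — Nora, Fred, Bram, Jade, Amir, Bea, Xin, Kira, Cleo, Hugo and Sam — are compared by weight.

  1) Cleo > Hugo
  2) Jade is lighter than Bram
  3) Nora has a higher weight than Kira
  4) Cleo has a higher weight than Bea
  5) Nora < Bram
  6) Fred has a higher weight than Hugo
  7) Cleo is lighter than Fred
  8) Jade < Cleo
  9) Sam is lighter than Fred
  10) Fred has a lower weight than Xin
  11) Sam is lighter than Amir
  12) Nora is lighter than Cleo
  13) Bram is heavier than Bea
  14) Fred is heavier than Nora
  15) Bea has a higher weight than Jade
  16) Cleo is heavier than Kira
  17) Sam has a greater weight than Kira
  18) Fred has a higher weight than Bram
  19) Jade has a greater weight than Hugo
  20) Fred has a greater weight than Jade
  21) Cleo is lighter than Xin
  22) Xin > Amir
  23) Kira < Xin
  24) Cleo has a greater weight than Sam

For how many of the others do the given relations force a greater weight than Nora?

4

Directly above Nora: Bram, Cleo, Fred.
One step further: Xin (4 so far).
Nothing else is reachable above Nora; 4 in all.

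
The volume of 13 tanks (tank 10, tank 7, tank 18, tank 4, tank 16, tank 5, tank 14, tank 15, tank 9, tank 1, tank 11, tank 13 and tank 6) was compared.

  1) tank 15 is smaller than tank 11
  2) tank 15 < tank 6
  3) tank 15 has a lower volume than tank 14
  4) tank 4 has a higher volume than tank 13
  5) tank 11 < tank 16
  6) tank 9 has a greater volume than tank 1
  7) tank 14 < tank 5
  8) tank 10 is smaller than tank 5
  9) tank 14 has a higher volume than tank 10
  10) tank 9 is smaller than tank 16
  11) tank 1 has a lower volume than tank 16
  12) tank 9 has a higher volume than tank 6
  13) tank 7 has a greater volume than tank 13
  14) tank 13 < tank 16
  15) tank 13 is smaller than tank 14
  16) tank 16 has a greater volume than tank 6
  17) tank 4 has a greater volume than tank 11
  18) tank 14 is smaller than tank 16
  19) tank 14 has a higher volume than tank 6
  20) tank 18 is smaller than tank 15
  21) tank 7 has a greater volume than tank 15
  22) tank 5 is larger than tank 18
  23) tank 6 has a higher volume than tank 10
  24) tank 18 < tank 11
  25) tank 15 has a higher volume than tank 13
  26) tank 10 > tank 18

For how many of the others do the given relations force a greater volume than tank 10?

5

The elements the relations force above tank 10 are tank 6, tank 14, tank 5, tank 9, tank 16 — no chain reaches any other.
That is 5.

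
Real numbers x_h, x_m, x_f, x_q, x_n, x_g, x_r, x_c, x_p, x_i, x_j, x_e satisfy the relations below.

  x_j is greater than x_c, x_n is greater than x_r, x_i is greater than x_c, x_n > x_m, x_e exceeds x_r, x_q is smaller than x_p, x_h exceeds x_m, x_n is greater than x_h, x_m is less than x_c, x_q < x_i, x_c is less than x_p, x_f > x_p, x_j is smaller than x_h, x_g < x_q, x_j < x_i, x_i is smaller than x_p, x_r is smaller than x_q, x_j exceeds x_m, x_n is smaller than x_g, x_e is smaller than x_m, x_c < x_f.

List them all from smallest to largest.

Each adjacent pair is fixed by a given relation: x_r < x_e; x_e < x_m; x_m < x_c; x_c < x_j; x_j < x_h; x_h < x_n; x_n < x_g; x_g < x_q; x_q < x_i; x_i < x_p; x_p < x_f. Chaining them end to end gives the full order.

x_r < x_e < x_m < x_c < x_j < x_h < x_n < x_g < x_q < x_i < x_p < x_f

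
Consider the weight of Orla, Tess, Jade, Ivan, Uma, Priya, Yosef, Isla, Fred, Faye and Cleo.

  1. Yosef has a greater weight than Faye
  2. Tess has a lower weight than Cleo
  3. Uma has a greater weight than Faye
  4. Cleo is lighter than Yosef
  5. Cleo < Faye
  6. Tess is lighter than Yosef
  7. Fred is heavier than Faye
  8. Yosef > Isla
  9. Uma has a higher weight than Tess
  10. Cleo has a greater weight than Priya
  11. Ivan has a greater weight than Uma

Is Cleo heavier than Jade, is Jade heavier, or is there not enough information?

Following every chain through Cleo: above Cleo we get Faye, Uma, Fred, Yosef, Ivan; below Cleo we get Priya, Tess.
Jade is not reached, and no chain runs the other way from Jade to Cleo.
So the given relations leave the order of Cleo and Jade undetermined.

undetermined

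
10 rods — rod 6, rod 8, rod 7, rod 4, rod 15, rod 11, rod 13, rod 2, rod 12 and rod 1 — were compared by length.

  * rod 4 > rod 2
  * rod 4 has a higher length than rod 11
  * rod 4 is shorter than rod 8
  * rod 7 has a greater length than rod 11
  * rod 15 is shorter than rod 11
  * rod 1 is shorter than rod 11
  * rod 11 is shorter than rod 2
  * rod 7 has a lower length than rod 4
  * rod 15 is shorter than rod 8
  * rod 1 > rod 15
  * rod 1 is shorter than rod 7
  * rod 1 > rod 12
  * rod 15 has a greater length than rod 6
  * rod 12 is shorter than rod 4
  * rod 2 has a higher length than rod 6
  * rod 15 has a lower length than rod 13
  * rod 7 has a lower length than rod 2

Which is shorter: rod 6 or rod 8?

rod 6 < rod 15 and rod 15 < rod 1 give rod 6 < rod 1.
With rod 1 < rod 11: rod 6 < rod 15 < rod 1 < rod 11.
With rod 11 < rod 7: rod 6 < rod 15 < rod 1 < rod 11 < rod 7.
Then rod 7 < rod 2 extends the chain to rod 2.
Then rod 2 < rod 4 extends the chain to rod 4.
With rod 4 < rod 8: rod 6 < rod 15 < rod 1 < rod 11 < rod 7 < rod 2 < rod 4 < rod 8.
So rod 6 < rod 8; rod 6 is the shorter of the two.

rod 6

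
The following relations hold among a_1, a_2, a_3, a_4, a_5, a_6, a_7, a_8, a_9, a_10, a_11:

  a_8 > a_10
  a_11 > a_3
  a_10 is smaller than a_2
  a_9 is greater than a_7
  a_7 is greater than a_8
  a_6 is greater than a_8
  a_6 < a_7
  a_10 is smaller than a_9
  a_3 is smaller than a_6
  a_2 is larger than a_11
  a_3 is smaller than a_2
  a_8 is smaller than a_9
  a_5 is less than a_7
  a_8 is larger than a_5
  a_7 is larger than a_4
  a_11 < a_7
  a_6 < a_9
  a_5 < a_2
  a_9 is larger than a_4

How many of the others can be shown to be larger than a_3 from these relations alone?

The elements the relations force above a_3 are a_11, a_6, a_2, a_7, a_9 — no chain reaches any other.
That is 5.

5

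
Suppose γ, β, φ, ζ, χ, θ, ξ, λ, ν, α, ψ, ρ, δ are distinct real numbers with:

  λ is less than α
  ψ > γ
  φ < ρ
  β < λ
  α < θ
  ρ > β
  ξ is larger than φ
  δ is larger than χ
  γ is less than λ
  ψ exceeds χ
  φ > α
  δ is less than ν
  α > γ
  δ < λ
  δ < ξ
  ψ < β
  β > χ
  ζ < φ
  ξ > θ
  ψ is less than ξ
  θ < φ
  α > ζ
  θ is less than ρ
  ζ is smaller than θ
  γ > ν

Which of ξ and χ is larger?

Link the given pairs in sequence: χ < δ; δ < ν; ν < γ; γ < ψ; ψ < β; β < λ; λ < α; α < θ; θ < φ; φ < ξ.
Chaining these gives χ < δ < ν < γ < ψ < β < λ < α < θ < φ < ξ.
So χ < ξ; ξ is the larger of the two.

ξ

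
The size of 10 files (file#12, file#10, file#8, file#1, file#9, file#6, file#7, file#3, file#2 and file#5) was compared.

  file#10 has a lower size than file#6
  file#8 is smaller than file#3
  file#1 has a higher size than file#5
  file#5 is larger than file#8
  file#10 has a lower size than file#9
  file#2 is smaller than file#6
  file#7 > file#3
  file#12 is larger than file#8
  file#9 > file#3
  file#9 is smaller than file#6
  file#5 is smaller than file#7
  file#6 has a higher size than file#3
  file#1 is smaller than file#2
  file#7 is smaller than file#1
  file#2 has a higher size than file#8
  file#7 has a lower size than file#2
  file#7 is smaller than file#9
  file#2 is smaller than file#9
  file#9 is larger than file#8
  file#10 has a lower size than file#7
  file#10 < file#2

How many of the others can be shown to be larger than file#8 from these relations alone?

From file#8 the given relations immediately reach file#3, file#5, file#2, file#12, file#9.
From those, file#7, file#1, file#6 — 8 in total.
No other element is forced above file#8 by the given relations, so the count is 8.

8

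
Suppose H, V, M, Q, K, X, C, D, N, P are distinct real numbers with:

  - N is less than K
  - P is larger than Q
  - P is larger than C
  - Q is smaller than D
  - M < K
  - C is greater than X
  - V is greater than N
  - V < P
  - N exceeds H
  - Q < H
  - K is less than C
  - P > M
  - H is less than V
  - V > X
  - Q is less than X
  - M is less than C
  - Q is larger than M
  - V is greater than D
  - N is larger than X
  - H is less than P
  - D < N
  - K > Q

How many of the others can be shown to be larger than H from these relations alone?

5

Directly above H: N, V, P.
One step further: K (4 so far).
One step further: C (5 so far).
Nothing else is reachable above H; 5 in all.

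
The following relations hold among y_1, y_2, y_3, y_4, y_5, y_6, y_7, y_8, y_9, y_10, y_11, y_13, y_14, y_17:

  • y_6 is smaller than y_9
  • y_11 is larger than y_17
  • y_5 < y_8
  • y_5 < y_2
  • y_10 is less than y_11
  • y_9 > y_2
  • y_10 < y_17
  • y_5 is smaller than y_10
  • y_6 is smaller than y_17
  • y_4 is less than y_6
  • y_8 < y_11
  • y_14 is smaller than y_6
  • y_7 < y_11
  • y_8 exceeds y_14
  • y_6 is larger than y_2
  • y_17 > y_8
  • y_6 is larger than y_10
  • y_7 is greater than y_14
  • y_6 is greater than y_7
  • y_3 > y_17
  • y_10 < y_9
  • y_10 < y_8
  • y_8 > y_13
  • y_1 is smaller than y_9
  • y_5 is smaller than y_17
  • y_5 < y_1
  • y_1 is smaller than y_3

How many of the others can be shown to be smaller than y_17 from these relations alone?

9

From y_17 the given relations immediately reach y_5, y_10, y_8, y_6.
From those, y_13, y_2, y_14, y_4, y_7 — 9 in total.
Nothing else is reachable below y_17; 9 in all.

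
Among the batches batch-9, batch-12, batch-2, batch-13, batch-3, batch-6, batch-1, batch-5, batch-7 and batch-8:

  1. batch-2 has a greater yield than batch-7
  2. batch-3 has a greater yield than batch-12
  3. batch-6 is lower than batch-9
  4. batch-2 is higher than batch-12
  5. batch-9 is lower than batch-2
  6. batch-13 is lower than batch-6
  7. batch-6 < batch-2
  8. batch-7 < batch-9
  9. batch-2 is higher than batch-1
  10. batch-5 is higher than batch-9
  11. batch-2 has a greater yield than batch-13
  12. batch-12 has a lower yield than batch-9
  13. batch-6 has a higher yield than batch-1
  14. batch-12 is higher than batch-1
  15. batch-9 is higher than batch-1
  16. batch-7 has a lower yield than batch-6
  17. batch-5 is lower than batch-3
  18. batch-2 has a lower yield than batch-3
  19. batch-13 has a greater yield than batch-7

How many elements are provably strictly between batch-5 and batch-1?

3

Chaining upward from batch-1 reaches: batch-12, batch-6, batch-9, batch-2, batch-3.
Chaining downward from batch-5 reaches: batch-7, batch-13, batch-12, batch-6, batch-9.
Strictly between batch-1 and batch-5 are those in both lists: batch-12, batch-6, batch-9 — 3 elements.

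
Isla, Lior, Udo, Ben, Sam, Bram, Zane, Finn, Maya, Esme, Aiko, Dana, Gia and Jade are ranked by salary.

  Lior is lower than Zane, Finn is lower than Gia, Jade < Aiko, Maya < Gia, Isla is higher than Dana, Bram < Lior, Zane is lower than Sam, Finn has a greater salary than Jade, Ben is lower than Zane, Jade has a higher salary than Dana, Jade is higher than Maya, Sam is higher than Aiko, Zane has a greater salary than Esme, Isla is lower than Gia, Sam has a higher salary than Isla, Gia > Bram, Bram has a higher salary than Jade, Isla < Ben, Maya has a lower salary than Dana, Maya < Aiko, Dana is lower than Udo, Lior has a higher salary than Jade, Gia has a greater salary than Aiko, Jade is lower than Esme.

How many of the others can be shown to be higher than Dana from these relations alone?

Directly above Dana: Jade, Isla, Udo.
One step further: Bram, Aiko, Lior, Esme, Ben, Finn, Gia, Sam (11 so far).
One step further: Zane (12 so far).
Nothing else is reachable above Dana; 12 in all.

12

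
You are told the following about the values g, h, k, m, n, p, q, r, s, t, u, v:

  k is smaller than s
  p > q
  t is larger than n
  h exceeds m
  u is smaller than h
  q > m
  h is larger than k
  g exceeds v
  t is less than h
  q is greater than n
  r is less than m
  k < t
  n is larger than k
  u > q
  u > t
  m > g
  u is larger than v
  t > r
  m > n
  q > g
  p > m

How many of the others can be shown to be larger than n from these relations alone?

From n the given relations immediately reach m, q, t.
From those, p, u, h — 6 in total.
No other element is forced above n by the given relations, so the count is 6.

6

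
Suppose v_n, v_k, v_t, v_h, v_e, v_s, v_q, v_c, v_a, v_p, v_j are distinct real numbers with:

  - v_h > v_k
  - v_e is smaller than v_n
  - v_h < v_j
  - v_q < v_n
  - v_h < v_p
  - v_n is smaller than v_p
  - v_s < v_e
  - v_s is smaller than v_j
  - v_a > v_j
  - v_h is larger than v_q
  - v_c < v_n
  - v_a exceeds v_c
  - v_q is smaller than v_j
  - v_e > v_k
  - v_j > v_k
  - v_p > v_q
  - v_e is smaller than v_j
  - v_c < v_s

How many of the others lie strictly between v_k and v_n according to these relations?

Chaining upward from v_k reaches: v_e, v_h, v_j, v_p, v_a.
Chaining downward from v_n reaches: v_q, v_c, v_s, v_e.
Strictly between v_k and v_n are those in both lists: v_e — 1 element.

1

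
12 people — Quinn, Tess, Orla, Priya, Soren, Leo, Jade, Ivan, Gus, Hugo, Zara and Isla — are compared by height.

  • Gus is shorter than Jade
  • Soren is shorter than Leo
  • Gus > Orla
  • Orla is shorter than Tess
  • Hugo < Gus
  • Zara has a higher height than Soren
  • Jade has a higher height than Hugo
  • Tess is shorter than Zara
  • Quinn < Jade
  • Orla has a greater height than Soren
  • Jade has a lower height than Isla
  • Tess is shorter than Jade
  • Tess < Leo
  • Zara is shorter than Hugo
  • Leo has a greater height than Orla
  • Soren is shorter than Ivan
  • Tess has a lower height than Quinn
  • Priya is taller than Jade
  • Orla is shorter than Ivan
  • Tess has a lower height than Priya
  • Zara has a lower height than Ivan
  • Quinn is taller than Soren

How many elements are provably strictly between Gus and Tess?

The relations place Tess below Gus. An element lies strictly between them when it is forced above Tess and also forced below Gus.
Above Tess: {Quinn, Zara, Hugo, Ivan, Jade, Leo, Isla, Priya}. Below Gus: {Soren, Orla, Zara, Hugo}.
Intersection: {Zara, Hugo} — 2.

2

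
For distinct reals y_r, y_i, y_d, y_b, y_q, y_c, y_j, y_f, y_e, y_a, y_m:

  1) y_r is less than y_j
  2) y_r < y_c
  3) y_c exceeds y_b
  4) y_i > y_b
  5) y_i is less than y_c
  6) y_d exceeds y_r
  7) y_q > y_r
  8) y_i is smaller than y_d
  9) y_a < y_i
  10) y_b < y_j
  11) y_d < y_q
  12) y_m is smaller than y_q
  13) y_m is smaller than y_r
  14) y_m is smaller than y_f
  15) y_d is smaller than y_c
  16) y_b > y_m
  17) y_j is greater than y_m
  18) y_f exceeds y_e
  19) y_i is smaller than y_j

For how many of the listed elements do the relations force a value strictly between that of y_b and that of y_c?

The relations place y_b below y_c. An element lies strictly between them when it is forced above y_b and also forced below y_c.
Above y_b: {y_i, y_d, y_q, y_j}. Below y_c: {y_m, y_r, y_a, y_i, y_d}.
Intersection: {y_i, y_d} — 2.

2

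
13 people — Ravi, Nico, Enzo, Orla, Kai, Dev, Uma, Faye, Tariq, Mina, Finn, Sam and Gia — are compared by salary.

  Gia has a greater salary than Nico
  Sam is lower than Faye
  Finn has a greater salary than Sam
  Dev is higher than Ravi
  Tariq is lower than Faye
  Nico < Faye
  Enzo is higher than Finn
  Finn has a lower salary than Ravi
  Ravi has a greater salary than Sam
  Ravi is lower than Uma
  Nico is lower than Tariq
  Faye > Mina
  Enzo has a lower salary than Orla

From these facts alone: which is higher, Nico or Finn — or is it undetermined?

Following every chain through Nico: above Nico we get Tariq, Gia, Faye.
Finn is not reached, and no chain runs the other way from Finn to Nico.
So the given relations leave the order of Nico and Finn undetermined.

undetermined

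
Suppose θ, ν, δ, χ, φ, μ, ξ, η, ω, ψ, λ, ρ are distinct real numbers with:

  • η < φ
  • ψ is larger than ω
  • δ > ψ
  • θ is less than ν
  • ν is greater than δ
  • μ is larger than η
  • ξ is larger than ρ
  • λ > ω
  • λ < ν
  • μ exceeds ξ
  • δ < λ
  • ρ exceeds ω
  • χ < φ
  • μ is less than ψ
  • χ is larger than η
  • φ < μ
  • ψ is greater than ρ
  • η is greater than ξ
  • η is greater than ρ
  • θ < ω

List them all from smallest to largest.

Each adjacent pair is fixed by a given relation: θ < ω; ω < ρ; ρ < ξ; ξ < η; η < χ; χ < φ; φ < μ; μ < ψ; ψ < δ; δ < λ; λ < ν. Chaining them end to end gives the full order.

θ < ω < ρ < ξ < η < χ < φ < μ < ψ < δ < λ < ν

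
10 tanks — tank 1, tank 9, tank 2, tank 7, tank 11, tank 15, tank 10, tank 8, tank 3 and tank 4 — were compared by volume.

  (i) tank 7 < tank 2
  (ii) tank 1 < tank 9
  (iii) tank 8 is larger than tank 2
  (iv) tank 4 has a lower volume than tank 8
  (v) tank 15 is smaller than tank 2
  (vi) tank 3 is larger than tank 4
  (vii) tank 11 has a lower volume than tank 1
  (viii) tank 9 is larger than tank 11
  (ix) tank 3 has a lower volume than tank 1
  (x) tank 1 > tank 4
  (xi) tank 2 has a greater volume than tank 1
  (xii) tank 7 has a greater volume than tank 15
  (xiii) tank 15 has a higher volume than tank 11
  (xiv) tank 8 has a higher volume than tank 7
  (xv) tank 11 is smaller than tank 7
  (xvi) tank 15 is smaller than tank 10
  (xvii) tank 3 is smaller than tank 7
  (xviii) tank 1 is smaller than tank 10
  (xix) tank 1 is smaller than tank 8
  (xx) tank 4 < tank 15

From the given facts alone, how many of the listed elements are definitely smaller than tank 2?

6

From tank 2 the given relations immediately reach tank 15, tank 7, tank 1.
From those, tank 11, tank 4, tank 3 — 6 in total.
No other element is forced below tank 2 by the given relations, so the count is 6.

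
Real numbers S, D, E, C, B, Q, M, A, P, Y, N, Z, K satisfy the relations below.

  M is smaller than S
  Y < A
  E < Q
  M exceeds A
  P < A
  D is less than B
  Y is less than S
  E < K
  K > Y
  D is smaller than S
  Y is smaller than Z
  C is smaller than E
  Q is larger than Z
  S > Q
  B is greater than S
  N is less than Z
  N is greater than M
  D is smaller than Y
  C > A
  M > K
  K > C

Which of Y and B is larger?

B

Link the given pairs in sequence: Y < A; A < C; C < E; E < K; K < M; M < N; N < Z; Z < Q; Q < S; S < B.
Chaining these gives Y < A < C < E < K < M < N < Z < Q < S < B.
So Y < B; B is the larger of the two.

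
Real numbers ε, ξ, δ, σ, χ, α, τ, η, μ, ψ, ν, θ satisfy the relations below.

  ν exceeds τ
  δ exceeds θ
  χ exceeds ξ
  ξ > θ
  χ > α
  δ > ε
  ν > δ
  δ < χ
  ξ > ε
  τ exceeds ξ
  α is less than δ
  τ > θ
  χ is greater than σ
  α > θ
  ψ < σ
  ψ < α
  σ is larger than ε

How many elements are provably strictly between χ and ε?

Chaining upward from ε reaches: ξ, σ, δ, τ, ν.
Chaining downward from χ reaches: θ, ψ, ξ, α, σ, δ.
Strictly between ε and χ are those in both lists: ξ, σ, δ — 3 elements.

3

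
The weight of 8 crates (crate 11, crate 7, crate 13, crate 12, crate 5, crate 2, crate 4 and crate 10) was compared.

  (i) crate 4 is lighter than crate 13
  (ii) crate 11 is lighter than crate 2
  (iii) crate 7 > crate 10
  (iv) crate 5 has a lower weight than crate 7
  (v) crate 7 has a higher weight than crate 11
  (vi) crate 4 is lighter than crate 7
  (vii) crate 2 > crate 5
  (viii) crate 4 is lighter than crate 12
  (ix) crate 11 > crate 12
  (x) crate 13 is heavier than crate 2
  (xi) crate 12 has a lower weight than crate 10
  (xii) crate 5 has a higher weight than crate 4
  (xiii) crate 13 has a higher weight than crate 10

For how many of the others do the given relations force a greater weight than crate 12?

5

The elements the relations force above crate 12 are crate 10, crate 11, crate 2, crate 7, crate 13 — no chain reaches any other.
That is 5.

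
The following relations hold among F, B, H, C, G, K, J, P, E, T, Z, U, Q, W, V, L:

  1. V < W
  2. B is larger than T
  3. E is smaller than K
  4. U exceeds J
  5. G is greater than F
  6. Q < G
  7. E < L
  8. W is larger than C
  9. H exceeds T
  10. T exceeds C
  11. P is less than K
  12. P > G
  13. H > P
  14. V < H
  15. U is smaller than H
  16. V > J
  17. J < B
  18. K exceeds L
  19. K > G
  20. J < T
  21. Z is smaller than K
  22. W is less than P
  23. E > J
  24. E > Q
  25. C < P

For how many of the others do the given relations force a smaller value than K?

The elements the relations force below K are F, J, Z, C, Q, V, G, E, W, L, P — no chain reaches any other.
That is 11.

11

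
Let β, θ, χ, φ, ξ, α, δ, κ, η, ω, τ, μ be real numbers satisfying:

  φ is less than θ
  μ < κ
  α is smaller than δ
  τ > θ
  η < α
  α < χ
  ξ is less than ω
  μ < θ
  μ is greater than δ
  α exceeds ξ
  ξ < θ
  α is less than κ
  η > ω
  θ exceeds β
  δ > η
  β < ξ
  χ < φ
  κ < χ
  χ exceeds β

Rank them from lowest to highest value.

The consecutive links are each given: β < ξ; ξ < ω; ω < η; η < α; α < δ; δ < μ; μ < κ; κ < χ; χ < φ; φ < θ; θ < τ.

β < ξ < ω < η < α < δ < μ < κ < χ < φ < θ < τ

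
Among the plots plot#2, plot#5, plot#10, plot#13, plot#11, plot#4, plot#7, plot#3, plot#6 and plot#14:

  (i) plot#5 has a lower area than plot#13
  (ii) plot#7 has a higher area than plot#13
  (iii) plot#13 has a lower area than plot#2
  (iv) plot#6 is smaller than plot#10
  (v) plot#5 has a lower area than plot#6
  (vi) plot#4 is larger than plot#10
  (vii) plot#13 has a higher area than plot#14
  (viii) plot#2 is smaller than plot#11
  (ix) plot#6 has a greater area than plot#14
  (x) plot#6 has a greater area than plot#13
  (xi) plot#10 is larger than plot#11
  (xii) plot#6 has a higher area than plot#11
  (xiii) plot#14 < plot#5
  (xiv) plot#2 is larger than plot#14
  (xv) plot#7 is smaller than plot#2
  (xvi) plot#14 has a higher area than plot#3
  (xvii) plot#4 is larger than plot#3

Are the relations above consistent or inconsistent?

consistent

Every relation is compatible with plot#3 < plot#14 < plot#5 < plot#13 < plot#7 < plot#2 < plot#11 < plot#6 < plot#10 < plot#4; the set is consistent.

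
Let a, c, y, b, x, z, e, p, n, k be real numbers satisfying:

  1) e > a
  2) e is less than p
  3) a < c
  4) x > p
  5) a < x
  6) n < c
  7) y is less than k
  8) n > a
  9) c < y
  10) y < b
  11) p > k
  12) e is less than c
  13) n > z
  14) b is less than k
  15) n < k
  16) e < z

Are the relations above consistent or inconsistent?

The single ordering a < e < z < n < c < y < b < k < p < x satisfies every listed relation, so no contradiction arises.

consistent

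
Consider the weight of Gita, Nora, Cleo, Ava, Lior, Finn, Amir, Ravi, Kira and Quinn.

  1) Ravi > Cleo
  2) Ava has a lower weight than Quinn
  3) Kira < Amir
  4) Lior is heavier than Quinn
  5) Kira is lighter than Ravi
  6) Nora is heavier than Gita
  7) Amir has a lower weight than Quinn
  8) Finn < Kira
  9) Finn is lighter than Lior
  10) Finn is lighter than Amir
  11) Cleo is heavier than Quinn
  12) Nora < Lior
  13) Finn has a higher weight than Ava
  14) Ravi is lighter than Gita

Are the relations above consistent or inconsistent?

Every relation is compatible with Ava < Finn < Kira < Amir < Quinn < Cleo < Ravi < Gita < Nora < Lior; the set is consistent.

consistent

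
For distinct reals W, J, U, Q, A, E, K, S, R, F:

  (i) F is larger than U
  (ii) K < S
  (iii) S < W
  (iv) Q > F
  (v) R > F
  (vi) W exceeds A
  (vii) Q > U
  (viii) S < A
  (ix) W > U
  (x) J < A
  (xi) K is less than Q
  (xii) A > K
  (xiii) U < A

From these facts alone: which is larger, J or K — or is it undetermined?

Following every chain through K: above K we get S, A, W, Q.
J is not reached, and no chain runs the other way from J to K.
So the given relations leave the order of K and J undetermined.

undetermined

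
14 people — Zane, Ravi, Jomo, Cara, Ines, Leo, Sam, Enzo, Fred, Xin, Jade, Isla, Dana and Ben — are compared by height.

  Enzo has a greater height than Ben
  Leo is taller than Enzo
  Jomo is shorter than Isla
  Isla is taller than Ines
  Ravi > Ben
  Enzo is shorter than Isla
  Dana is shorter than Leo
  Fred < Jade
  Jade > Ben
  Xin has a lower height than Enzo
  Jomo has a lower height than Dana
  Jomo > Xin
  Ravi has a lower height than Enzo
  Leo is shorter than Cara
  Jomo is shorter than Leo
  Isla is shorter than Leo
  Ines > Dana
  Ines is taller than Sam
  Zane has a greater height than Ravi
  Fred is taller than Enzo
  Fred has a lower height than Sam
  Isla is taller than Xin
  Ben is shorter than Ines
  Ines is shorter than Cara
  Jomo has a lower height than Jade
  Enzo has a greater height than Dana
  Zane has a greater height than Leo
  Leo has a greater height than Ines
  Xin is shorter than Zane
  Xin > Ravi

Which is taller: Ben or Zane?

Zane

Link the given pairs in sequence: Ben < Ravi; Ravi < Xin; Xin < Jomo; Jomo < Dana; Dana < Enzo; Enzo < Fred; Fred < Sam; Sam < Ines; Ines < Isla; Isla < Leo; Leo < Zane.
Chaining these gives Ben < Ravi < Xin < Jomo < Dana < Enzo < Fred < Sam < Ines < Isla < Leo < Zane.
So Ben < Zane; Zane is the taller of the two.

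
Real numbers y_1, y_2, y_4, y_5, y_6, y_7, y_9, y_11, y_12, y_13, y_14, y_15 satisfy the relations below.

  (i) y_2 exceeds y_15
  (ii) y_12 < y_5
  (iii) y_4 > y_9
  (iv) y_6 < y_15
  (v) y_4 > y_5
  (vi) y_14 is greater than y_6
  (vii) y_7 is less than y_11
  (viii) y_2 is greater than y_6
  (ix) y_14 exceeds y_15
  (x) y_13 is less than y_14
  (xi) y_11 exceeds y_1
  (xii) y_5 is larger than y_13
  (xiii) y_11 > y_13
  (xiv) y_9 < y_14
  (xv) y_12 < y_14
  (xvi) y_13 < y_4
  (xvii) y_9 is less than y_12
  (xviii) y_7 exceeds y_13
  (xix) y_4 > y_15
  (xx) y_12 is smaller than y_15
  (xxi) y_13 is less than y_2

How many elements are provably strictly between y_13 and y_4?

The relations place y_13 below y_4. An element lies strictly between them when it is forced above y_13 and also forced below y_4.
Above y_13: {y_7, y_14, y_5, y_2, y_11}. Below y_4: {y_9, y_6, y_12, y_15, y_5}.
Intersection: {y_5} — 1.

1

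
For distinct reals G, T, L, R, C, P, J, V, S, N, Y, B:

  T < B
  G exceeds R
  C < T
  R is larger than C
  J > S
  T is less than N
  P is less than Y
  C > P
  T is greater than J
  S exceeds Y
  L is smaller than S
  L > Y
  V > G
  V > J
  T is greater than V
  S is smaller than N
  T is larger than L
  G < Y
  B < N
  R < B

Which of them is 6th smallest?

Piecing the relations together gives one ordering: P < C < R < G < Y < L < S < J < V < T < B < N.
Counting 6 from the smallest end gives L.

L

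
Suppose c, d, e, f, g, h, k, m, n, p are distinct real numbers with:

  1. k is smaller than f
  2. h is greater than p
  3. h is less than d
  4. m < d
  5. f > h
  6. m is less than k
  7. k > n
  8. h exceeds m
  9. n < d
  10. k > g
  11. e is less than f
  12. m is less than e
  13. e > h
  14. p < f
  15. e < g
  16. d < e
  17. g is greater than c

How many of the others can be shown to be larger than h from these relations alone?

The elements the relations force above h are d, e, g, k, f — no chain reaches any other.
That is 5.

5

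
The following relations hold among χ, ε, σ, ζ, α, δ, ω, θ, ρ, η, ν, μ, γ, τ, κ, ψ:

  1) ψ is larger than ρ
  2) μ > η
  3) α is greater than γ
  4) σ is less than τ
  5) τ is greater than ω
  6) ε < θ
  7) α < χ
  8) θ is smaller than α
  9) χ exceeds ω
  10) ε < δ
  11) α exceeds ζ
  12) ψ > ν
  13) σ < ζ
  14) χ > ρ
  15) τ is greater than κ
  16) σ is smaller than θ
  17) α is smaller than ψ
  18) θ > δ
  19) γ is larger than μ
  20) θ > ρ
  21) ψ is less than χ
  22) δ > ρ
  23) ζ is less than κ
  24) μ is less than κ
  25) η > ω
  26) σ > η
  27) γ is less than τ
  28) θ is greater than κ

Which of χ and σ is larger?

σ < ζ < κ < θ < α < ψ < χ, by transitivity through ζ, κ, θ, α, ψ.
So σ < χ; χ is the larger of the two.

χ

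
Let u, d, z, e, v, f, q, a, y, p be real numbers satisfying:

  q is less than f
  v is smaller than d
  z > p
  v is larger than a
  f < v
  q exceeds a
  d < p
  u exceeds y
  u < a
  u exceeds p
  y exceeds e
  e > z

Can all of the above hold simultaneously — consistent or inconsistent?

inconsistent

We have d < p stated directly, yet also p < z < e < y < u < a < q < f < v < d by chaining the others — so p < d. Contradiction.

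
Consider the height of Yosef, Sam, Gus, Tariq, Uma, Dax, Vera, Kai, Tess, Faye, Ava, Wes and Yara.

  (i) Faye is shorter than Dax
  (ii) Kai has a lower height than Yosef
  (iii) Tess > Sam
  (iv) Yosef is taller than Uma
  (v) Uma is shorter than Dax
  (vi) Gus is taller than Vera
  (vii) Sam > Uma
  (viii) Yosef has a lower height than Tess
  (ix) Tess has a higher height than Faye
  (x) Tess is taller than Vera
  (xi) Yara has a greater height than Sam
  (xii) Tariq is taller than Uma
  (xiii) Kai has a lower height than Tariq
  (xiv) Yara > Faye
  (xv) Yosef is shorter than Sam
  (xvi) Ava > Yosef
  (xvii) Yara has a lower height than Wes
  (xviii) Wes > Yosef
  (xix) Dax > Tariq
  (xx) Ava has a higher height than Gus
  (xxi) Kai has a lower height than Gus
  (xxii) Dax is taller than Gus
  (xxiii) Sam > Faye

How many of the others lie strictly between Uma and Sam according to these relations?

The relations place Uma below Sam. An element lies strictly between them when it is forced above Uma and also forced below Sam.
Above Uma: {Yosef, Tess, Yara, Tariq, Wes, Dax, Ava}. Below Sam: {Faye, Kai, Yosef}.
Intersection: {Yosef} — 1.

1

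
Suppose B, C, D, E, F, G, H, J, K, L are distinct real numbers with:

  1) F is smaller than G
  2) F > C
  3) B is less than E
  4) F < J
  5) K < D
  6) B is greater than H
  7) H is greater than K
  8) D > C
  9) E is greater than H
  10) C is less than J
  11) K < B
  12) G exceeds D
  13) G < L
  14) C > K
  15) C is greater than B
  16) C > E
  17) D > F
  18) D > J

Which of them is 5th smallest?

The consecutive relations fix a unique order: K < H < B < E < C < F < J < D < G < L.
Counting 5 from the smallest end gives C.

C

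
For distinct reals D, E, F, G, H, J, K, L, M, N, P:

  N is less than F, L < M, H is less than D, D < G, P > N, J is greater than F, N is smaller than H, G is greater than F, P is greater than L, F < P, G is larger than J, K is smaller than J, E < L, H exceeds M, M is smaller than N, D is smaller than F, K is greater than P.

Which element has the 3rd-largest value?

The consecutive relations fix a unique order: E < L < M < N < H < D < F < P < K < J < G.
Counting 3 from the largest end gives K.

K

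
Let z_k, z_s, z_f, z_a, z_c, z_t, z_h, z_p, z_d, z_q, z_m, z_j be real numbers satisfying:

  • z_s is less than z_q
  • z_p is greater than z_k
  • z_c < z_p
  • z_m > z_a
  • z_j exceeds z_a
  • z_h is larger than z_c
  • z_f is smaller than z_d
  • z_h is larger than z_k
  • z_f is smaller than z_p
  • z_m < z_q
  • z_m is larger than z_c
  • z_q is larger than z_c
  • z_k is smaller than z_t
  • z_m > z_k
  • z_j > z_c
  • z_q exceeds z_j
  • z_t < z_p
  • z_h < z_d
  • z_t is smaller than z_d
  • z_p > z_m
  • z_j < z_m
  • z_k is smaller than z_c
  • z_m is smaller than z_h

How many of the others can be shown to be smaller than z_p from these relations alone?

From z_p the given relations immediately reach z_k, z_t, z_c, z_f, z_m.
From those, z_a, z_j — 7 in total.
Nothing else is reachable below z_p; 7 in all.

7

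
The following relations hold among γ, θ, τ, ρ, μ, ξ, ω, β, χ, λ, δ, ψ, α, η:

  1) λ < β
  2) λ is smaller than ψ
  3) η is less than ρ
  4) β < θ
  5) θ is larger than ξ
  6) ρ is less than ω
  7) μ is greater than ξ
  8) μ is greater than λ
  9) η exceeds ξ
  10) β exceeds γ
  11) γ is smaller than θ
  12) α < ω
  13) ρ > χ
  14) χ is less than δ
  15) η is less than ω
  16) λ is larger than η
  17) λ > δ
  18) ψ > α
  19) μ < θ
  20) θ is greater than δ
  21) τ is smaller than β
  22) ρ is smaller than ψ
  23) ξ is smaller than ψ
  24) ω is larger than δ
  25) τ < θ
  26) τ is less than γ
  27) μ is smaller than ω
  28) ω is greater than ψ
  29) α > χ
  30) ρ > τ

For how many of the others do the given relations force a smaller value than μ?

5

From μ the given relations immediately reach ξ, λ.
From those, η, δ — 4 in total.
From those, χ — 5 in total.
No other element is forced below μ by the given relations, so the count is 5.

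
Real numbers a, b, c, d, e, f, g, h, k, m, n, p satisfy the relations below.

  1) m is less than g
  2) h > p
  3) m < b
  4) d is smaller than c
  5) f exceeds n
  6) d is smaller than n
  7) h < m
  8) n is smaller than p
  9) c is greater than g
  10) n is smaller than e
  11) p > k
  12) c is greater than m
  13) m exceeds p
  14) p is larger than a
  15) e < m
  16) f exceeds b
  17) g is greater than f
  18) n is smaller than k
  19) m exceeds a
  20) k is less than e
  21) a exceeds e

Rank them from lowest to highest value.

The consecutive links are each given: d < n; n < k; k < e; e < a; a < p; p < h; h < m; m < b; b < f; f < g; g < c.

d < n < k < e < a < p < h < m < b < f < g < c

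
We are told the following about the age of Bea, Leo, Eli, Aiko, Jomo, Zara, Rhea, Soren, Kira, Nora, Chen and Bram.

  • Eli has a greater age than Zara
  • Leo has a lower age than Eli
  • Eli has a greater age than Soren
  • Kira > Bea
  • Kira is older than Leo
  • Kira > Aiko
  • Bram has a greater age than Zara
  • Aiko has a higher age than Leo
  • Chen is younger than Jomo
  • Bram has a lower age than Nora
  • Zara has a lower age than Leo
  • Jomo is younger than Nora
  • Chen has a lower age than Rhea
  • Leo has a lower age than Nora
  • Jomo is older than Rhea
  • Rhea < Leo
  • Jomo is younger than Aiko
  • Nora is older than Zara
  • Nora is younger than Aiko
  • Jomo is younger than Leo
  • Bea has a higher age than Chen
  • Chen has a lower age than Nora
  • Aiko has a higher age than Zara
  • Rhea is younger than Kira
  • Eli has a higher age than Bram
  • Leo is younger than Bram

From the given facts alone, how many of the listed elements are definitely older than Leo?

The elements the relations force above Leo are Bram, Nora, Aiko, Kira, Eli — no chain reaches any other.
That is 5.

5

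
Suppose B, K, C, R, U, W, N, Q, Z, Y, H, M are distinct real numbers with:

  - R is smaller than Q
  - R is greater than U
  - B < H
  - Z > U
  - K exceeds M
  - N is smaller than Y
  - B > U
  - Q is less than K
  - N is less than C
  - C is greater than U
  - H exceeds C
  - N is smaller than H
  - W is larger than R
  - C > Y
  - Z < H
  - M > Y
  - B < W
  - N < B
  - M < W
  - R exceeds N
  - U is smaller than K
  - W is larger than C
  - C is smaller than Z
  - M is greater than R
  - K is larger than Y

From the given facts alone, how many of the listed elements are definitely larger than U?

The elements the relations force above U are R, B, C, Q, M, K, Z, H, W — no chain reaches any other.
That is 9.

9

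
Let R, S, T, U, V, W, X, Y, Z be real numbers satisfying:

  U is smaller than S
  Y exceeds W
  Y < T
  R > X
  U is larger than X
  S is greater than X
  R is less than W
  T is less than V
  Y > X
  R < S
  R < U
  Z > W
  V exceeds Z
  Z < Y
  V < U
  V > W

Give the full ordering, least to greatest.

X < R < W < Z < Y < T < V < U < S

Each adjacent pair is fixed by a given relation: X < R; R < W; W < Z; Z < Y; Y < T; T < V; V < U; U < S. Chaining them end to end gives the full order.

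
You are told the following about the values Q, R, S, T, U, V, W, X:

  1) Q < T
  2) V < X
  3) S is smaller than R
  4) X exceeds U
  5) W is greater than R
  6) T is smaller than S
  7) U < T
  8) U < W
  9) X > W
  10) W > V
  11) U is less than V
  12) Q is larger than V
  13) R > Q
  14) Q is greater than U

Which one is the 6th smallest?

R

Chaining the given pairs: U < V < Q < T < S < R < W < X.
The 6th smallest is R.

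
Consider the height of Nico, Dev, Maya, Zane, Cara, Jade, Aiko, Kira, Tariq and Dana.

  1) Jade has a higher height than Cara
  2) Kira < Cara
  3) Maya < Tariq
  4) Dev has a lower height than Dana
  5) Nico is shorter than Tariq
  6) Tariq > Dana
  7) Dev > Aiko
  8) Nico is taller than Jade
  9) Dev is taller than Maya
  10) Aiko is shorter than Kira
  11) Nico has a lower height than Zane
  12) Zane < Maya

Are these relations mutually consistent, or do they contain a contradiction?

consistent

The single ordering Aiko < Kira < Cara < Jade < Nico < Zane < Maya < Dev < Dana < Tariq satisfies every listed relation, so no contradiction arises.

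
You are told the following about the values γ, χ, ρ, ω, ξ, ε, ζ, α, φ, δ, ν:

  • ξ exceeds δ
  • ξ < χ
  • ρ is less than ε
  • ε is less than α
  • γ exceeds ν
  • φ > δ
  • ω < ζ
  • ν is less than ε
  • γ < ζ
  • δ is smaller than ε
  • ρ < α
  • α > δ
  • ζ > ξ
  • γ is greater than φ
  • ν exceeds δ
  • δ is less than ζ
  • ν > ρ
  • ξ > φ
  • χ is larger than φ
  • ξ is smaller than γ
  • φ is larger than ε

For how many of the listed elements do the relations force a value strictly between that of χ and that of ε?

Chaining upward from ε reaches: φ, ξ, γ, α, ζ.
Chaining downward from χ reaches: ρ, δ, ν, φ, ξ.
Strictly between ε and χ are those in both lists: φ, ξ — 2 elements.

2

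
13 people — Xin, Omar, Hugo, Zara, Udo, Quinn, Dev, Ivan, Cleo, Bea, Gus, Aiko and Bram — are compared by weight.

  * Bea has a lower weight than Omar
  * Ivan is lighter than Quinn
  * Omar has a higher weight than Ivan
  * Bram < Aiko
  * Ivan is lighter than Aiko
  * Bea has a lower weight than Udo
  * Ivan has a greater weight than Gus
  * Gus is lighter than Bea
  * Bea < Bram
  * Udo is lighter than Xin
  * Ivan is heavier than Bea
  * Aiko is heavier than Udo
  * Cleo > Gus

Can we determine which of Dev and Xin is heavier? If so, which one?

undetermined

Following every chain through Dev: nothing is chained to Dev.
Xin is not reached, and no chain runs the other way from Xin to Dev.
So the given relations leave the order of Dev and Xin undetermined.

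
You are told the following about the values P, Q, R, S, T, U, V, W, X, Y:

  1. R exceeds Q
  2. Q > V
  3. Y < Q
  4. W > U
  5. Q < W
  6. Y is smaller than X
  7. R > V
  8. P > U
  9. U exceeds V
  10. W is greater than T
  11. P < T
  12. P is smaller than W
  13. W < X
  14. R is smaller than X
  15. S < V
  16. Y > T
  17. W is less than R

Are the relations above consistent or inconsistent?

consistent

The single ordering S < V < U < P < T < Y < Q < W < R < X satisfies every listed relation, so no contradiction arises.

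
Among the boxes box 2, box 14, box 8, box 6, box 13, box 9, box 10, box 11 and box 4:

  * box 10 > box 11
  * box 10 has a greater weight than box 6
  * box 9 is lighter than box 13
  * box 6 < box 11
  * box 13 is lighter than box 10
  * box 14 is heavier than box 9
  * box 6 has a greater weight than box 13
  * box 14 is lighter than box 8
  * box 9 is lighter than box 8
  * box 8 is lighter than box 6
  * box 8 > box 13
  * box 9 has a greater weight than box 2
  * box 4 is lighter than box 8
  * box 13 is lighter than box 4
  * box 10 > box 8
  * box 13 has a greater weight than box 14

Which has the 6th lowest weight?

box 8

Piecing the relations together gives one ordering: box 2 < box 9 < box 14 < box 13 < box 4 < box 8 < box 6 < box 11 < box 10.
The 6th smallest is box 8.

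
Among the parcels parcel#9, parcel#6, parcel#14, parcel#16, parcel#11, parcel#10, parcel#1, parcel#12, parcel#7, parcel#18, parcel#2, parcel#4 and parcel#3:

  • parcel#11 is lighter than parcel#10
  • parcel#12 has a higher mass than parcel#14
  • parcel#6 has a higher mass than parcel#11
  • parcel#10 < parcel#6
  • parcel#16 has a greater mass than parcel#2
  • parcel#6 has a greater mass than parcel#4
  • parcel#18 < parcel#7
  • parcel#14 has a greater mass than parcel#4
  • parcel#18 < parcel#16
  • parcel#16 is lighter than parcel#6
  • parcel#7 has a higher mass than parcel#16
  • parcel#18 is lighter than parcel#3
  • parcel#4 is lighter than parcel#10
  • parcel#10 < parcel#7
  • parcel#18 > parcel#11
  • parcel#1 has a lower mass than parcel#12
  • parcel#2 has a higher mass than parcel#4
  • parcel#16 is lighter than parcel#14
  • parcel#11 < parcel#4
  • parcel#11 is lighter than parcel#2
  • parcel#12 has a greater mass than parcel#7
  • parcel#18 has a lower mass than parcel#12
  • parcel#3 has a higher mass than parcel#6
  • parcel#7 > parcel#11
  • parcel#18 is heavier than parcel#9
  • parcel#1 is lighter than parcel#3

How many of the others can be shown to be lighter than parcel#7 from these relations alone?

Directly below parcel#7: parcel#11, parcel#10, parcel#18, parcel#16.
One step further: parcel#9, parcel#4, parcel#2 (7 so far).
No other element is forced below parcel#7 by the given relations, so the count is 7.

7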